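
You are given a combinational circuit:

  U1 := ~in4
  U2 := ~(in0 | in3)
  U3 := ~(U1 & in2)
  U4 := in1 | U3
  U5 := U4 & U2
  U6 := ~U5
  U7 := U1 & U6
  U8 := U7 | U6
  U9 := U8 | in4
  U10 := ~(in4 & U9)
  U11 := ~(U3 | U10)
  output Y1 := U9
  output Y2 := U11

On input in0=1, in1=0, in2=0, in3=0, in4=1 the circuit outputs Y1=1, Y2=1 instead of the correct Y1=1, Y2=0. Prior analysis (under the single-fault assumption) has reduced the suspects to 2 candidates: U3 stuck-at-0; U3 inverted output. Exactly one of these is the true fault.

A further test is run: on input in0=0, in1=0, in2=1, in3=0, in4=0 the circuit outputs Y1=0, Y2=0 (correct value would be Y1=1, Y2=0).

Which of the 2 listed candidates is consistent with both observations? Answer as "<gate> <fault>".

Evaluate each candidate on input in0=0, in1=0, in2=1, in3=0, in4=0:
  U3 stuck-at-0: U1=1, U2=1, U3=0 [stuck-at-0], U4=0, U5=0, U6=1, U7=1, U8=1, U9=1, U10=1, U11=0 → Y1=1, Y2=0 — eliminated
  U3 inverted output: U1=1, U2=1, U3=1 [inverted output], U4=1, U5=1, U6=0, U7=0, U8=0, U9=0, U10=1, U11=0 → Y1=0, Y2=0 — matches
Only U3 inverted output reproduces the observed Y1=0, Y2=0.

U3 inverted output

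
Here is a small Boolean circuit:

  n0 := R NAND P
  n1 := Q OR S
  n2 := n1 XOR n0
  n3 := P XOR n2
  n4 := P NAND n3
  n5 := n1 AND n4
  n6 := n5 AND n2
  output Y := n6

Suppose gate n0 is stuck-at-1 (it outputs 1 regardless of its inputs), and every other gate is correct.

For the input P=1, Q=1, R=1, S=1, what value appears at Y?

0

Propagate with n0 forced: n0=1 [stuck-at-1], n1=1, n2=0, n3=1, n4=0, n5=0, n6=0.
So Y = 0. (Without the fault it would be 1.)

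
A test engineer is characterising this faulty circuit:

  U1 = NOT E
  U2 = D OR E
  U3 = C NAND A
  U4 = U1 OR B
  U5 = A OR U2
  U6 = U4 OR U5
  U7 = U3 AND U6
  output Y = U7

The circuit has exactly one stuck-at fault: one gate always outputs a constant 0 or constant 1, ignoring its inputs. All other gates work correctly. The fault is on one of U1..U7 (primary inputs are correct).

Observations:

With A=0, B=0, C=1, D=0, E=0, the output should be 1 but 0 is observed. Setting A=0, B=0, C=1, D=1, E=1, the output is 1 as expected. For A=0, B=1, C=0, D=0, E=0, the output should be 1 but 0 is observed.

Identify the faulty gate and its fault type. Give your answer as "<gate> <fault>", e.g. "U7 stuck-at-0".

Fault-free values for test 1 (A=0, B=0, C=1, D=0, E=0): U1=1, U2=0, U3=1, U4=1, U5=0, U6=1, U7=1, giving Y=1. Observed 0.
Test 1: faults giving observed 0 are {U1 stuck-at-0, U3 stuck-at-0, U4 stuck-at-0, U6 stuck-at-0, U7 stuck-at-0}.
Test 2 (A=0, B=0, C=1, D=1, E=1): fault-free U1=0, U2=1, U3=1, U4=0, U5=1, U6=1, U7=1 → 1; observed 1. Eliminates U3 stuck-at-0, U6 stuck-at-0, U7 stuck-at-0.
Test 3 (A=0, B=1, C=0, D=0, E=0): fault-free U1=1, U2=0, U3=1, U4=1, U5=0, U6=1, U7=1 → 1; observed 0. Eliminates U1 stuck-at-0.
Only U4 stuck-at-0 is consistent with every test.

U4 stuck-at-0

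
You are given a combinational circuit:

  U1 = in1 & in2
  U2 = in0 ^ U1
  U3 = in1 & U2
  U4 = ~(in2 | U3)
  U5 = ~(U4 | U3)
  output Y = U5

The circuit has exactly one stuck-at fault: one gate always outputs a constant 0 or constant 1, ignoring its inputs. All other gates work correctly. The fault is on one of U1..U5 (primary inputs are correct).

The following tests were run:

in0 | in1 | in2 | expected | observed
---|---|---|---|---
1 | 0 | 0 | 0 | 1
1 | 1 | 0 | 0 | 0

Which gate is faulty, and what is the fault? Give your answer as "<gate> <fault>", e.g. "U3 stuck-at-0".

Fault-free values for test 1 (in0=1, in1=0, in2=0): U1=0, U2=1, U3=0, U4=1, U5=0, giving Y=0. Observed 1.
Test 1: faults giving observed 1 are {U4 stuck-at-0, U5 stuck-at-1}.
Test 2 (in0=1, in1=1, in2=0): fault-free U1=0, U2=1, U3=1, U4=0, U5=0 → 0; observed 0. Eliminates U5 stuck-at-1.
Only U4 stuck-at-0 is consistent with every test.

U4 stuck-at-0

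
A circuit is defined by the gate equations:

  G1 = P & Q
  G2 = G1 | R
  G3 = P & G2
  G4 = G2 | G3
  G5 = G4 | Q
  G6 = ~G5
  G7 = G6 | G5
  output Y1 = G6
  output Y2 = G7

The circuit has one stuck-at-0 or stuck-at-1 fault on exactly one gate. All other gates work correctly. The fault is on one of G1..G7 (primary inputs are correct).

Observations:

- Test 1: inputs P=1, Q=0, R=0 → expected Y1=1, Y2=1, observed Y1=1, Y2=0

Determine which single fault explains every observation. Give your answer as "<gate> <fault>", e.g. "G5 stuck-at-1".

G7 stuck-at-0

Fault-free values for test 1 (P=1, Q=0, R=0): G1=0, G2=0, G3=0, G4=0, G5=0, G6=1, G7=1, giving Y1=1, Y2=1. Observed Y1=1, Y2=0.
Test 1: faults giving observed Y1=1, Y2=0 are {G7 stuck-at-0}.
Only G7 stuck-at-0 is consistent with every test.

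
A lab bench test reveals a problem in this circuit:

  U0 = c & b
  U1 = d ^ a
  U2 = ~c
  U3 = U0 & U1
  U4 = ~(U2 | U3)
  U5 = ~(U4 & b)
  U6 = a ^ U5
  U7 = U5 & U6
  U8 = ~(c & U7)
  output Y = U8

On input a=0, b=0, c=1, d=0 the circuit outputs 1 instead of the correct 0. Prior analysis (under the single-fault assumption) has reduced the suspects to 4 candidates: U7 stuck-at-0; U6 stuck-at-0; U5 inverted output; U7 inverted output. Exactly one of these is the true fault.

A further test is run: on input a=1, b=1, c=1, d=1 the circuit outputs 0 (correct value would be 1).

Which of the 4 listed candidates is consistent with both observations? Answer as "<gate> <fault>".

Evaluate each candidate on input a=1, b=1, c=1, d=1:
  U7 stuck-at-0: U0=1, U1=0, U2=0, U3=0, U4=1, U5=0, U6=1, U7=0 [stuck-at-0], U8=1 → 1 — eliminated
  U6 stuck-at-0: U0=1, U1=0, U2=0, U3=0, U4=1, U5=0, U6=0 [stuck-at-0], U7=0, U8=1 → 1 — eliminated
  U5 inverted output: U0=1, U1=0, U2=0, U3=0, U4=1, U5=1 [inverted output], U6=0, U7=0, U8=1 → 1 — eliminated
  U7 inverted output: U0=1, U1=0, U2=0, U3=0, U4=1, U5=0, U6=1, U7=1 [inverted output], U8=0 → 0 — matches
Only U7 inverted output reproduces the observed 0.

U7 inverted output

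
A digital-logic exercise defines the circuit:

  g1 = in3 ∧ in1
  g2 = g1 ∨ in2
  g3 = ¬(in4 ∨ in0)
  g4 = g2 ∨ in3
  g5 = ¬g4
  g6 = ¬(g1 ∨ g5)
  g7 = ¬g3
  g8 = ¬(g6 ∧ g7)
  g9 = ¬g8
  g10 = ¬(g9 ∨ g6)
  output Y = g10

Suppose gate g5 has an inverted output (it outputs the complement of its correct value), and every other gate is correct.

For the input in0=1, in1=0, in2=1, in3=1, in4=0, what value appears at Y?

Propagate with g5 forced: g1=0, g2=1, g3=0, g4=1, g5=1 [inverted output], g6=0, g7=1, g8=1, g9=0, g10=1.
So Y = 1. (Without the fault it would be 0.)

1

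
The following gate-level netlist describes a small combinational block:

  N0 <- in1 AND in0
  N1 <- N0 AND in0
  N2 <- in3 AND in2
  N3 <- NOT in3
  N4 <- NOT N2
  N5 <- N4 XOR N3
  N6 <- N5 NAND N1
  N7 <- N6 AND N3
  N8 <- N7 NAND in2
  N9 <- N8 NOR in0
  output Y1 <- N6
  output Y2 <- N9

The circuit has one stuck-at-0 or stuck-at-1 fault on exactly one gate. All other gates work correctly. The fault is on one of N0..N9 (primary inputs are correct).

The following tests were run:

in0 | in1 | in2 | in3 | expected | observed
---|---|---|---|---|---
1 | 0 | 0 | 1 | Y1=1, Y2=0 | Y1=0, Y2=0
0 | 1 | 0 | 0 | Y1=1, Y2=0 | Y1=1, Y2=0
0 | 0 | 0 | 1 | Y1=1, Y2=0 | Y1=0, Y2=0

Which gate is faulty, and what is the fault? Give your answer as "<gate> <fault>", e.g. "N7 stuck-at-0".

N1 stuck-at-1

Fault-free values for test 1 (in0=1, in1=0, in2=0, in3=1): N0=0, N1=0, N2=0, N3=0, N4=1, N5=1, N6=1, N7=0, N8=1, N9=0, giving Y1=1, Y2=0. Observed Y1=0, Y2=0.
Test 1: faults giving observed Y1=0, Y2=0 are {N0 stuck-at-1, N1 stuck-at-1, N6 stuck-at-0}.
Test 2 (in0=0, in1=1, in2=0, in3=0): fault-free N0=0, N1=0, N2=0, N3=1, N4=1, N5=0, N6=1, N7=1, N8=1, N9=0 → Y1=1, Y2=0; observed Y1=1, Y2=0. Eliminates N6 stuck-at-0.
Test 3 (in0=0, in1=0, in2=0, in3=1): fault-free N0=0, N1=0, N2=0, N3=0, N4=1, N5=1, N6=1, N7=0, N8=1, N9=0 → Y1=1, Y2=0; observed Y1=0, Y2=0. Eliminates N0 stuck-at-1.
Only N1 stuck-at-1 is consistent with every test.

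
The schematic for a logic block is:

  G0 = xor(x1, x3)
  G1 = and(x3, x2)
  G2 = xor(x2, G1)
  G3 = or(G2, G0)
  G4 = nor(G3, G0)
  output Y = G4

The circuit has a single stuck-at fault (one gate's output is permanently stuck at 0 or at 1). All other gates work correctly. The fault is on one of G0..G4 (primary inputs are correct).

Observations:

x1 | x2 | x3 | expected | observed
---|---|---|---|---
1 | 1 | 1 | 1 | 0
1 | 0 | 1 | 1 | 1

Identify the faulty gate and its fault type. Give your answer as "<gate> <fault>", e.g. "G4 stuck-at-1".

G1 stuck-at-0

Fault-free values for test 1 (x1=1, x2=1, x3=1): G0=0, G1=1, G2=0, G3=0, G4=1, giving Y=1. Observed 0.
Test 1: faults giving observed 0 are {G0 stuck-at-1, G1 stuck-at-0, G2 stuck-at-1, G3 stuck-at-1, G4 stuck-at-0}.
Test 2 (x1=1, x2=0, x3=1): fault-free G0=0, G1=0, G2=0, G3=0, G4=1 → 1; observed 1. Eliminates G0 stuck-at-1, G2 stuck-at-1, G3 stuck-at-1, G4 stuck-at-0.
Only G1 stuck-at-0 is consistent with every test.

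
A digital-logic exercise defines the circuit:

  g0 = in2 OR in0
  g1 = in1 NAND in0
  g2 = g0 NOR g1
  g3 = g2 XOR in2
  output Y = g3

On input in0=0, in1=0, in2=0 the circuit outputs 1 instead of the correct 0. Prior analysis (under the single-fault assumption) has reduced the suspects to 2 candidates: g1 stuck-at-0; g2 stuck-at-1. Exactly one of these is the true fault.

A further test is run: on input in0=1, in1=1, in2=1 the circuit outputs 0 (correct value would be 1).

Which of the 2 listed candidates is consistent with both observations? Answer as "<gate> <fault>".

g2 stuck-at-1

Evaluate each candidate on input in0=1, in1=1, in2=1:
  g1 stuck-at-0: g0=1, g1=0 [stuck-at-0], g2=0, g3=1 → 1 — eliminated
  g2 stuck-at-1: g0=1, g1=0, g2=1 [stuck-at-1], g3=0 → 0 — matches
Only g2 stuck-at-1 reproduces the observed 0.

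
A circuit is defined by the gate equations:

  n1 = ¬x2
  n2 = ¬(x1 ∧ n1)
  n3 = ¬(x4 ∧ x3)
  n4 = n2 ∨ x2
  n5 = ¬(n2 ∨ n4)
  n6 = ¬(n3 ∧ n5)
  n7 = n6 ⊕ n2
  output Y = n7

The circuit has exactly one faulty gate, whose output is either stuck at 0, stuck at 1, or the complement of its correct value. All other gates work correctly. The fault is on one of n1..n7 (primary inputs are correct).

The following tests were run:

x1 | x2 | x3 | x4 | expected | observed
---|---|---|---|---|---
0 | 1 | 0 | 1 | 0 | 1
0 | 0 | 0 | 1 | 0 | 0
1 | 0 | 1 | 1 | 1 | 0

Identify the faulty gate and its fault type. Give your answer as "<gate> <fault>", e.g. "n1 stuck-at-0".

n2 inverted output

Fault-free values for test 1 (x1=0, x2=1, x3=0, x4=1): n1=0, n2=1, n3=1, n4=1, n5=0, n6=1, n7=0, giving Y=0. Observed 1.
Test 1: faults giving observed 1 are {n2 stuck-at-0, n2 inverted output, n5 stuck-at-1, n5 inverted output, n6 stuck-at-0, n6 inverted output, n7 stuck-at-1, n7 inverted output}.
Test 2 (x1=0, x2=0, x3=0, x4=1): fault-free n1=1, n2=1, n3=1, n4=1, n5=0, n6=1, n7=0 → 0; observed 0. Eliminates n5 stuck-at-1, n5 inverted output, n6 stuck-at-0, n6 inverted output, n7 stuck-at-1, n7 inverted output.
Test 3 (x1=1, x2=0, x3=1, x4=1): fault-free n1=1, n2=0, n3=0, n4=0, n5=1, n6=1, n7=1 → 1; observed 0. Eliminates n2 stuck-at-0.
Only n2 inverted output is consistent with every test.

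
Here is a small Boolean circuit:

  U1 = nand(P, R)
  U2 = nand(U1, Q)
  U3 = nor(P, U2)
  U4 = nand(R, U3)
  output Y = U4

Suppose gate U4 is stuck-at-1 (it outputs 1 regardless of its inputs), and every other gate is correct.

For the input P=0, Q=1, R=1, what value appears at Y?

1

Propagate with U4 forced: U1=1, U2=0, U3=1, U4=1 [stuck-at-1].
So Y = 1. (Without the fault it would be 0.)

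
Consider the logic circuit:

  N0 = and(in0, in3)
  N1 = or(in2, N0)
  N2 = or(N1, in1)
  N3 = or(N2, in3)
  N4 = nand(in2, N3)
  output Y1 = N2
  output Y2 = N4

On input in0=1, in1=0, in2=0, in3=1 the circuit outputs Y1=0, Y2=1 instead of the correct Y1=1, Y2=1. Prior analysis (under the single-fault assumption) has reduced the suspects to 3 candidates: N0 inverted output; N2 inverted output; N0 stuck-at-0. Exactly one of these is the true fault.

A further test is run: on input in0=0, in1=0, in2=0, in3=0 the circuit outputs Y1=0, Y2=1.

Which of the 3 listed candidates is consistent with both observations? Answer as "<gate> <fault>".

N0 stuck-at-0

Evaluate each candidate on input in0=0, in1=0, in2=0, in3=0:
  N0 inverted output: N0=1 [inverted output], N1=1, N2=1, N3=1, N4=1 → Y1=1, Y2=1 — eliminated
  N2 inverted output: N0=0, N1=0, N2=1 [inverted output], N3=1, N4=1 → Y1=1, Y2=1 — eliminated
  N0 stuck-at-0: N0=0 [stuck-at-0], N1=0, N2=0, N3=0, N4=1 → Y1=0, Y2=1 — matches
Only N0 stuck-at-0 reproduces the observed Y1=0, Y2=1.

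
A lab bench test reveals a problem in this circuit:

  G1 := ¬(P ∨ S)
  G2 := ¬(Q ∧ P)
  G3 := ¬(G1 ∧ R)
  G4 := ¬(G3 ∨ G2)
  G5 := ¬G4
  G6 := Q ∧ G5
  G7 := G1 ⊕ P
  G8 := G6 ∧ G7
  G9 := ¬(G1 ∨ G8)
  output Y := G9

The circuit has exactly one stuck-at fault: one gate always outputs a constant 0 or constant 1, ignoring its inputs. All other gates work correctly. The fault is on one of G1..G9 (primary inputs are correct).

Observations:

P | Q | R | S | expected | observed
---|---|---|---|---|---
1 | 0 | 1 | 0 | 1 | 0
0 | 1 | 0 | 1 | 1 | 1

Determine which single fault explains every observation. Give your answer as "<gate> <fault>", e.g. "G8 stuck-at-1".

G6 stuck-at-1

Fault-free values for test 1 (P=1, Q=0, R=1, S=0): G1=0, G2=1, G3=1, G4=0, G5=1, G6=0, G7=1, G8=0, G9=1, giving Y=1. Observed 0.
Test 1: faults giving observed 0 are {G1 stuck-at-1, G6 stuck-at-1, G8 stuck-at-1, G9 stuck-at-0}.
Test 2 (P=0, Q=1, R=0, S=1): fault-free G1=0, G2=1, G3=1, G4=0, G5=1, G6=1, G7=0, G8=0, G9=1 → 1; observed 1. Eliminates G1 stuck-at-1, G8 stuck-at-1, G9 stuck-at-0.
Only G6 stuck-at-1 is consistent with every test.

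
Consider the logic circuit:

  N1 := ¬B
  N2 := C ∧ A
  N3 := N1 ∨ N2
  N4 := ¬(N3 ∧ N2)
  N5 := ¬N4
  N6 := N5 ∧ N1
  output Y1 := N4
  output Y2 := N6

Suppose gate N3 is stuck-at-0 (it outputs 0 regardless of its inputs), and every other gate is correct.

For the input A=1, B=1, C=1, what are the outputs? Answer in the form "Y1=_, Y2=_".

Y1=1, Y2=0

Propagate with N3 forced: N1=0, N2=1, N3=0 [stuck-at-0], N4=1, N5=0, N6=0.
So the outputs are Y1=1, Y2=0. (Without the fault they would be Y1=0, Y2=0.)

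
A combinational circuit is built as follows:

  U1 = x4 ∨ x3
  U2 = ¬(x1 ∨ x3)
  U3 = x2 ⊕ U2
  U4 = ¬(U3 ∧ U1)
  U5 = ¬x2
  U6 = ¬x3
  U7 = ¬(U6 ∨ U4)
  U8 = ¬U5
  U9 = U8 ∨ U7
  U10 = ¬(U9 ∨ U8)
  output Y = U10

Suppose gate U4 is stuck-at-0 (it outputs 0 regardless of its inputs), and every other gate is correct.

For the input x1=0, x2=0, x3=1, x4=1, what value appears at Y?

Propagate with U4 forced: U1=1, U2=0, U3=0, U4=0 [stuck-at-0], U5=1, U6=0, U7=1, U8=0, U9=1, U10=0.
So Y = 0. (Without the fault it would be 1.)

0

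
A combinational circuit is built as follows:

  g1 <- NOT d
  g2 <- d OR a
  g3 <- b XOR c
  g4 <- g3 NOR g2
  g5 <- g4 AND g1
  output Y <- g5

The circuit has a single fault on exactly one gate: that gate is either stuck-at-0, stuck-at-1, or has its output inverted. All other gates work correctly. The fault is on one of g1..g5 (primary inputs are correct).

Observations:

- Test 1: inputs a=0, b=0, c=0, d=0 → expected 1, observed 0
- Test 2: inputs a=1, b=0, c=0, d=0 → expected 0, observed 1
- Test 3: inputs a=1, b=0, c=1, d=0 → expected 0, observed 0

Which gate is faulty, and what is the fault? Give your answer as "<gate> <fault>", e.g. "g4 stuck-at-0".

Fault-free values for test 1 (a=0, b=0, c=0, d=0): g1=1, g2=0, g3=0, g4=1, g5=1, giving Y=1. Observed 0.
Test 1: faults giving observed 0 are {g1 stuck-at-0, g1 inverted output, g2 stuck-at-1, g2 inverted output, g3 stuck-at-1, g3 inverted output, g4 stuck-at-0, g4 inverted output, g5 stuck-at-0, g5 inverted output}.
Test 2 (a=1, b=0, c=0, d=0): fault-free g1=1, g2=1, g3=0, g4=0, g5=0 → 0; observed 1. Eliminates g1 stuck-at-0, g1 inverted output, g2 stuck-at-1, g3 stuck-at-1, g3 inverted output, g4 stuck-at-0, g5 stuck-at-0.
Test 3 (a=1, b=0, c=1, d=0): fault-free g1=1, g2=1, g3=1, g4=0, g5=0 → 0; observed 0. Eliminates g4 inverted output, g5 inverted output.
Only g2 inverted output is consistent with every test.

g2 inverted output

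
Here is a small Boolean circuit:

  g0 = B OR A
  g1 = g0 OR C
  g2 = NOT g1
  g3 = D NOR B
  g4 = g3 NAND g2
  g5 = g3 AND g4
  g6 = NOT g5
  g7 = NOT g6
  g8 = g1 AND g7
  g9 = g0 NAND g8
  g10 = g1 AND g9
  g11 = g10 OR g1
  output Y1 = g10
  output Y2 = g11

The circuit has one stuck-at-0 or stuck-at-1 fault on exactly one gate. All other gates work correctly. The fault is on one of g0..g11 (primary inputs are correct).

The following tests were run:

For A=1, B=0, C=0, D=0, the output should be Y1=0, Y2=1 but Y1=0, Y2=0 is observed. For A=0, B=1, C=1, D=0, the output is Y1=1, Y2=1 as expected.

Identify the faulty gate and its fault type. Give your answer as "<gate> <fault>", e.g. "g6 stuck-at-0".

Fault-free values for test 1 (A=1, B=0, C=0, D=0): g0=1, g1=1, g2=0, g3=1, g4=1, g5=1, g6=0, g7=1, g8=1, g9=0, g10=0, g11=1, giving Y1=0, Y2=1. Observed Y1=0, Y2=0.
Test 1: faults giving observed Y1=0, Y2=0 are {g0 stuck-at-0, g1 stuck-at-0, g11 stuck-at-0}.
Test 2 (A=0, B=1, C=1, D=0): fault-free g0=1, g1=1, g2=0, g3=0, g4=1, g5=0, g6=1, g7=0, g8=0, g9=1, g10=1, g11=1 → Y1=1, Y2=1; observed Y1=1, Y2=1. Eliminates g1 stuck-at-0, g11 stuck-at-0.
Only g0 stuck-at-0 is consistent with every test.

g0 stuck-at-0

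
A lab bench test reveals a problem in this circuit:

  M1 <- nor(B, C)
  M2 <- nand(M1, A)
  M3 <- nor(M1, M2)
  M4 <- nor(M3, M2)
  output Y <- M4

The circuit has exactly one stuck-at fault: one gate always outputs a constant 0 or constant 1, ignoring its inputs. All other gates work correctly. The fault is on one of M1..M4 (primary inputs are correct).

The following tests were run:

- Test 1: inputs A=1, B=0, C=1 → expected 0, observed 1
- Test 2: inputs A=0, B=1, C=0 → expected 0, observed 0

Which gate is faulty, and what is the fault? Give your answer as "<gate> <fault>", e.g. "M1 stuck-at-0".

M1 stuck-at-1

Fault-free values for test 1 (A=1, B=0, C=1): M1=0, M2=1, M3=0, M4=0, giving Y=0. Observed 1.
Test 1: faults giving observed 1 are {M1 stuck-at-1, M4 stuck-at-1}.
Test 2 (A=0, B=1, C=0): fault-free M1=0, M2=1, M3=0, M4=0 → 0; observed 0. Eliminates M4 stuck-at-1.
Only M1 stuck-at-1 is consistent with every test.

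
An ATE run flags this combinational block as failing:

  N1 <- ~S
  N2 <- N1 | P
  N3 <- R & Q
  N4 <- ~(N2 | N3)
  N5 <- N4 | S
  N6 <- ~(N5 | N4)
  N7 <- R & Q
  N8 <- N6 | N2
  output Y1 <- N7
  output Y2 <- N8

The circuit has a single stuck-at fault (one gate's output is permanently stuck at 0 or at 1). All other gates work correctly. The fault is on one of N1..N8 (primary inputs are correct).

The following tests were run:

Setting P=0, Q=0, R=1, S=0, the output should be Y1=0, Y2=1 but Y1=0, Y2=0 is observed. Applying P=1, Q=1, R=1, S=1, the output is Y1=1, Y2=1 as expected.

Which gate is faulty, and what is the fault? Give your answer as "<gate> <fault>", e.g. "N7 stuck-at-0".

Fault-free values for test 1 (P=0, Q=0, R=1, S=0): N1=1, N2=1, N3=0, N4=0, N5=0, N6=1, N7=0, N8=1, giving Y1=0, Y2=1. Observed Y1=0, Y2=0.
Test 1: faults giving observed Y1=0, Y2=0 are {N1 stuck-at-0, N2 stuck-at-0, N8 stuck-at-0}.
Test 2 (P=1, Q=1, R=1, S=1): fault-free N1=0, N2=1, N3=1, N4=0, N5=1, N6=0, N7=1, N8=1 → Y1=1, Y2=1; observed Y1=1, Y2=1. Eliminates N2 stuck-at-0, N8 stuck-at-0.
Only N1 stuck-at-0 is consistent with every test.

N1 stuck-at-0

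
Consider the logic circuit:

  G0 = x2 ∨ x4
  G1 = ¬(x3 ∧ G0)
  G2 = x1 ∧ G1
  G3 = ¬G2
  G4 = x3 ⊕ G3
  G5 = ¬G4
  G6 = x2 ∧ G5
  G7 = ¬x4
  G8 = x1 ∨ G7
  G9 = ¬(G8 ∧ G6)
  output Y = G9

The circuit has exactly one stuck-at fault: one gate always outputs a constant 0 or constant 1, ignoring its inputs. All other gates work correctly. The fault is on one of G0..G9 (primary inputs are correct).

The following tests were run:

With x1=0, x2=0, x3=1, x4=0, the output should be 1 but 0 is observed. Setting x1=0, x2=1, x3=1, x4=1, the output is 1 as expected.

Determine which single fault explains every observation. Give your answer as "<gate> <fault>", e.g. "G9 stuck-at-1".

Fault-free values for test 1 (x1=0, x2=0, x3=1, x4=0): G0=0, G1=1, G2=0, G3=1, G4=0, G5=1, G6=0, G7=1, G8=1, G9=1, giving Y=1. Observed 0.
Test 1: faults giving observed 0 are {G6 stuck-at-1, G9 stuck-at-0}.
Test 2 (x1=0, x2=1, x3=1, x4=1): fault-free G0=1, G1=0, G2=0, G3=1, G4=0, G5=1, G6=1, G7=0, G8=0, G9=1 → 1; observed 1. Eliminates G9 stuck-at-0.
Only G6 stuck-at-1 is consistent with every test.

G6 stuck-at-1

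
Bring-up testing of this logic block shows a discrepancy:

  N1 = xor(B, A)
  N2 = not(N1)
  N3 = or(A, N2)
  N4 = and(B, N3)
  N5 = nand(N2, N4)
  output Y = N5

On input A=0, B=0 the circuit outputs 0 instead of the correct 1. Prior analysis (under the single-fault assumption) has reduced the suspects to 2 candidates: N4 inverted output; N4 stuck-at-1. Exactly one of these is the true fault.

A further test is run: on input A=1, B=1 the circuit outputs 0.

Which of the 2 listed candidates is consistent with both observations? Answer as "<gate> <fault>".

N4 stuck-at-1

Evaluate each candidate on input A=1, B=1:
  N4 inverted output: N1=0, N2=1, N3=1, N4=0 [inverted output], N5=1 → 1 — eliminated
  N4 stuck-at-1: N1=0, N2=1, N3=1, N4=1 [stuck-at-1], N5=0 → 0 — matches
Only N4 stuck-at-1 reproduces the observed 0.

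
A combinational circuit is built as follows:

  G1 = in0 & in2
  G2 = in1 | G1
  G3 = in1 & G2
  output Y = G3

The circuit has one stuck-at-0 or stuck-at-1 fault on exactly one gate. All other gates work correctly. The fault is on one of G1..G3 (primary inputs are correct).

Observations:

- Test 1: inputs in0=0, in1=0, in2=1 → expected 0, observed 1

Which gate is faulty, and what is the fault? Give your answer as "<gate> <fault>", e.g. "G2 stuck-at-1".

Fault-free values for test 1 (in0=0, in1=0, in2=1): G1=0, G2=0, G3=0, giving Y=0. Observed 1.
Test 1: faults giving observed 1 are {G3 stuck-at-1}.
Only G3 stuck-at-1 is consistent with every test.

G3 stuck-at-1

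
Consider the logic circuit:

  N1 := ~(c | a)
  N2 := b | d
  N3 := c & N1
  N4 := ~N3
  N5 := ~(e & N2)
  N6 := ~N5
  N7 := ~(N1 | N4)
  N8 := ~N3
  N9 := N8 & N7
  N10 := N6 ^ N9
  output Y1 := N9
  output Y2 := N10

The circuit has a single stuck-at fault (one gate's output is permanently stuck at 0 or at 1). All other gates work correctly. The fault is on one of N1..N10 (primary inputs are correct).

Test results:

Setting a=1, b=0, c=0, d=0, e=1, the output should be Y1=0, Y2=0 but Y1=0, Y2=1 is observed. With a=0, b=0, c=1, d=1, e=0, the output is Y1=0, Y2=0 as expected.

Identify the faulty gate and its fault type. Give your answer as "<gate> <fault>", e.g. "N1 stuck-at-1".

Fault-free values for test 1 (a=1, b=0, c=0, d=0, e=1): N1=0, N2=0, N3=0, N4=1, N5=1, N6=0, N7=0, N8=1, N9=0, N10=0, giving Y1=0, Y2=0. Observed Y1=0, Y2=1.
Test 1: faults giving observed Y1=0, Y2=1 are {N2 stuck-at-1, N5 stuck-at-0, N6 stuck-at-1, N10 stuck-at-1}.
Test 2 (a=0, b=0, c=1, d=1, e=0): fault-free N1=0, N2=1, N3=0, N4=1, N5=1, N6=0, N7=0, N8=1, N9=0, N10=0 → Y1=0, Y2=0; observed Y1=0, Y2=0. Eliminates N5 stuck-at-0, N6 stuck-at-1, N10 stuck-at-1.
Only N2 stuck-at-1 is consistent with every test.

N2 stuck-at-1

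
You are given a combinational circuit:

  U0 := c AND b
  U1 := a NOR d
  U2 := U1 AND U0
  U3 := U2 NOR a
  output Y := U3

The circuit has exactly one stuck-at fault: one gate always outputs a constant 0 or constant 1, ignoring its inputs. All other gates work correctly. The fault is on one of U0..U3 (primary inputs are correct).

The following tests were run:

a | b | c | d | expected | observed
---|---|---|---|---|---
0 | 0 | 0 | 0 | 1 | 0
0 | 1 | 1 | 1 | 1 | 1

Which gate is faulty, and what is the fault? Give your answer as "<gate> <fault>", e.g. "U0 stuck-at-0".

U0 stuck-at-1

Fault-free values for test 1 (a=0, b=0, c=0, d=0): U0=0, U1=1, U2=0, U3=1, giving Y=1. Observed 0.
Test 1: faults giving observed 0 are {U0 stuck-at-1, U2 stuck-at-1, U3 stuck-at-0}.
Test 2 (a=0, b=1, c=1, d=1): fault-free U0=1, U1=0, U2=0, U3=1 → 1; observed 1. Eliminates U2 stuck-at-1, U3 stuck-at-0.
Only U0 stuck-at-1 is consistent with every test.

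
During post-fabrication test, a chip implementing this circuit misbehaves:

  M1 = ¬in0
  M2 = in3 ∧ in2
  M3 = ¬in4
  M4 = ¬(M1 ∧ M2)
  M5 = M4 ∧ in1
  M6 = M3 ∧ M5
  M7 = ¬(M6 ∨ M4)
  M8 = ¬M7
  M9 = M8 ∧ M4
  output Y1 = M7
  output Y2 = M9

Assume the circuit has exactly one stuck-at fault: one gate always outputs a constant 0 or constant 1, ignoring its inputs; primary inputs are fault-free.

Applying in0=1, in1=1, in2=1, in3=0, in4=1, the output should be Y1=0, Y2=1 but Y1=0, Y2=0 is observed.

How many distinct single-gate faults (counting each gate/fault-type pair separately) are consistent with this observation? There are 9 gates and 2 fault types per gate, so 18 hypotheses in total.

2

Fault-free: M1=0, M2=0, M3=0, M4=1, M5=1, M6=0, M7=0, M8=1, M9=1 → Y1=0, Y2=1. Observed Y1=0, Y2=0.
  M1: none of the 2 fault types match ✗
  M2: none of the 2 fault types match ✗
  M3: none of the 2 fault types match ✗
  M4: none of the 2 fault types match ✗
  M5: none of the 2 fault types match ✗
  M6: none of the 2 fault types match ✗
  M7: none of the 2 fault types match ✗
  M8: stuck-at-0 ✓; others ✗
  M9: stuck-at-0 ✓; others ✗
Consistent faults: {M8 stuck-at-0, M9 stuck-at-0} — 2 in all.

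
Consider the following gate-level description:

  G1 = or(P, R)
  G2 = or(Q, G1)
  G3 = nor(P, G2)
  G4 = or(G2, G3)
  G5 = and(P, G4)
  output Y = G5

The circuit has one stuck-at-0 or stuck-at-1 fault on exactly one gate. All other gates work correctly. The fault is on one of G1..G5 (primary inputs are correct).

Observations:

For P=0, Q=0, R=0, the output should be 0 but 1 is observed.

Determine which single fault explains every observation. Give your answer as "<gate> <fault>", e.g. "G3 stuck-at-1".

Fault-free values for test 1 (P=0, Q=0, R=0): G1=0, G2=0, G3=1, G4=1, G5=0, giving Y=0. Observed 1.
Test 1: faults giving observed 1 are {G5 stuck-at-1}.
Only G5 stuck-at-1 is consistent with every test.

G5 stuck-at-1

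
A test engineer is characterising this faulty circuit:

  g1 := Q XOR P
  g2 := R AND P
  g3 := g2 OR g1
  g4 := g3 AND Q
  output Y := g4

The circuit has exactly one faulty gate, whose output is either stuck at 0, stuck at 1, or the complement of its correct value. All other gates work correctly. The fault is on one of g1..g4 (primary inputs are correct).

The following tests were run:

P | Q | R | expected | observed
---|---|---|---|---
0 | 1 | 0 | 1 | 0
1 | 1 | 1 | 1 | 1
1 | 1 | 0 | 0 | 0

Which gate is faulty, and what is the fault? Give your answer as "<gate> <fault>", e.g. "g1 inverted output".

g1 stuck-at-0

Fault-free values for test 1 (P=0, Q=1, R=0): g1=1, g2=0, g3=1, g4=1, giving Y=1. Observed 0.
Test 1: faults giving observed 0 are {g1 stuck-at-0, g1 inverted output, g3 stuck-at-0, g3 inverted output, g4 stuck-at-0, g4 inverted output}.
Test 2 (P=1, Q=1, R=1): fault-free g1=0, g2=1, g3=1, g4=1 → 1; observed 1. Eliminates g3 stuck-at-0, g3 inverted output, g4 stuck-at-0, g4 inverted output.
Test 3 (P=1, Q=1, R=0): fault-free g1=0, g2=0, g3=0, g4=0 → 0; observed 0. Eliminates g1 inverted output.
Only g1 stuck-at-0 is consistent with every test.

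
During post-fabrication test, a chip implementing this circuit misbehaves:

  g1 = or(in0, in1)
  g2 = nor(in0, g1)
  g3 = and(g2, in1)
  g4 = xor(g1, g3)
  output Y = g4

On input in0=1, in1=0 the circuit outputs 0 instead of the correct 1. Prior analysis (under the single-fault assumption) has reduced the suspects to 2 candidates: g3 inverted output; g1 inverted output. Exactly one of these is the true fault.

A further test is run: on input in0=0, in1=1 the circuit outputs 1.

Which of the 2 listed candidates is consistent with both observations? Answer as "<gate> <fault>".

g1 inverted output

Evaluate each candidate on input in0=0, in1=1:
  g3 inverted output: g1=1, g2=0, g3=1 [inverted output], g4=0 → 0 — eliminated
  g1 inverted output: g1=0 [inverted output], g2=1, g3=1, g4=1 → 1 — matches
Only g1 inverted output reproduces the observed 1.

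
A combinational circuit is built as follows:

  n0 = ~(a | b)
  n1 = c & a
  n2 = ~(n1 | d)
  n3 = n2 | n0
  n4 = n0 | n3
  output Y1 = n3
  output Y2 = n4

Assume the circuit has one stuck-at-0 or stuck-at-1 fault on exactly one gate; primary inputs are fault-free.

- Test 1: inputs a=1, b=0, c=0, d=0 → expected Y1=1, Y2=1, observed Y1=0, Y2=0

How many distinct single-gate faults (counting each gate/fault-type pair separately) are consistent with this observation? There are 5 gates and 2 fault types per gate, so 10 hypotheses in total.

Fault-free: n0=0, n1=0, n2=1, n3=1, n4=1 → Y1=1, Y2=1. Observed Y1=0, Y2=0.
  n0 stuck-at-0: output Y1=1, Y2=1 ✗
  n0 stuck-at-1: output Y1=1, Y2=1 ✗
  n1 stuck-at-0: output Y1=1, Y2=1 ✗
  n1 stuck-at-1: output Y1=0, Y2=0 ✓
  n2 stuck-at-0: output Y1=0, Y2=0 ✓
  n2 stuck-at-1: output Y1=1, Y2=1 ✗
  n3 stuck-at-0: output Y1=0, Y2=0 ✓
  n3 stuck-at-1: output Y1=1, Y2=1 ✗
  n4 stuck-at-0: output Y1=1, Y2=0 ✗
  n4 stuck-at-1: output Y1=1, Y2=1 ✗
Consistent faults: {n1 stuck-at-1, n2 stuck-at-0, n3 stuck-at-0} — 3 in all.

3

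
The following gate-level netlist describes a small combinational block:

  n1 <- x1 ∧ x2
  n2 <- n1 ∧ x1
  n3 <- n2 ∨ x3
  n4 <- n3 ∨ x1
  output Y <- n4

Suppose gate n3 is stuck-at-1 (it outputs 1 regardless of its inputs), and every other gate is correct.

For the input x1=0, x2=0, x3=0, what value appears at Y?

Propagate with n3 forced: n1=0, n2=0, n3=1 [stuck-at-1], n4=1.
So Y = 1. (Without the fault it would be 0.)

1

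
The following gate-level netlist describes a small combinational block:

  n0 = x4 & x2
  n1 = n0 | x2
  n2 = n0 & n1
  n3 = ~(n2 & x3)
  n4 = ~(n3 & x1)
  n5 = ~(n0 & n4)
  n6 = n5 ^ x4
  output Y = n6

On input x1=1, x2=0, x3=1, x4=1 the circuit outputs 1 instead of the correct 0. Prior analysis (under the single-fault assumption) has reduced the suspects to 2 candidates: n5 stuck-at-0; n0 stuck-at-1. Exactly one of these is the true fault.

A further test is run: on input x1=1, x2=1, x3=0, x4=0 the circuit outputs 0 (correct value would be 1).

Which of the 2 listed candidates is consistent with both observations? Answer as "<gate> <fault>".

n5 stuck-at-0

Evaluate each candidate on input x1=1, x2=1, x3=0, x4=0:
  n5 stuck-at-0: n0=0, n1=1, n2=0, n3=1, n4=0, n5=0 [stuck-at-0], n6=0 → 0 — matches
  n0 stuck-at-1: n0=1 [stuck-at-1], n1=1, n2=1, n3=1, n4=0, n5=1, n6=1 → 1 — eliminated
Only n5 stuck-at-0 reproduces the observed 0.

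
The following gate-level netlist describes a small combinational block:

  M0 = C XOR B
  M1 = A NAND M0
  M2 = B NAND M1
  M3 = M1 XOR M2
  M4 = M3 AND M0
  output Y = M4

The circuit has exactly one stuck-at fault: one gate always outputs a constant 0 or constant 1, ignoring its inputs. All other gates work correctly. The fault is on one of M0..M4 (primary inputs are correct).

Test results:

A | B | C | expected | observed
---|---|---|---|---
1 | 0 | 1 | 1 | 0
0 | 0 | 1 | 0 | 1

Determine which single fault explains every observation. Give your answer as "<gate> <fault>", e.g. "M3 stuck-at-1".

Fault-free values for test 1 (A=1, B=0, C=1): M0=1, M1=0, M2=1, M3=1, M4=1, giving Y=1. Observed 0.
Test 1: faults giving observed 0 are {M0 stuck-at-0, M1 stuck-at-1, M2 stuck-at-0, M3 stuck-at-0, M4 stuck-at-0}.
Test 2 (A=0, B=0, C=1): fault-free M0=1, M1=1, M2=1, M3=0, M4=0 → 0; observed 1. Eliminates M0 stuck-at-0, M1 stuck-at-1, M3 stuck-at-0, M4 stuck-at-0.
Only M2 stuck-at-0 is consistent with every test.

M2 stuck-at-0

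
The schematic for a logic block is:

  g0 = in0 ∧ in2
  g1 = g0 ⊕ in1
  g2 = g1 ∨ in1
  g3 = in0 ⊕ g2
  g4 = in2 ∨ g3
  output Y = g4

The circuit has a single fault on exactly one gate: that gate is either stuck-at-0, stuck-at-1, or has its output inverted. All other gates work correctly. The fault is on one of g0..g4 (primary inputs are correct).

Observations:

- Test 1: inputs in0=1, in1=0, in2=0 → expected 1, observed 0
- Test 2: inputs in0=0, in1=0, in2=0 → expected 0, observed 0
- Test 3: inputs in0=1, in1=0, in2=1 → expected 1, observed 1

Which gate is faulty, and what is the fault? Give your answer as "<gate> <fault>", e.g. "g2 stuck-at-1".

Fault-free values for test 1 (in0=1, in1=0, in2=0): g0=0, g1=0, g2=0, g3=1, g4=1, giving Y=1. Observed 0.
Test 1: faults giving observed 0 are {g0 stuck-at-1, g0 inverted output, g1 stuck-at-1, g1 inverted output, g2 stuck-at-1, g2 inverted output, g3 stuck-at-0, g3 inverted output, g4 stuck-at-0, g4 inverted output}.
Test 2 (in0=0, in1=0, in2=0): fault-free g0=0, g1=0, g2=0, g3=0, g4=0 → 0; observed 0. Eliminates g0 stuck-at-1, g0 inverted output, g1 stuck-at-1, g1 inverted output, g2 stuck-at-1, g2 inverted output, g3 inverted output, g4 inverted output.
Test 3 (in0=1, in1=0, in2=1): fault-free g0=1, g1=1, g2=1, g3=0, g4=1 → 1; observed 1. Eliminates g4 stuck-at-0.
Only g3 stuck-at-0 is consistent with every test.

g3 stuck-at-0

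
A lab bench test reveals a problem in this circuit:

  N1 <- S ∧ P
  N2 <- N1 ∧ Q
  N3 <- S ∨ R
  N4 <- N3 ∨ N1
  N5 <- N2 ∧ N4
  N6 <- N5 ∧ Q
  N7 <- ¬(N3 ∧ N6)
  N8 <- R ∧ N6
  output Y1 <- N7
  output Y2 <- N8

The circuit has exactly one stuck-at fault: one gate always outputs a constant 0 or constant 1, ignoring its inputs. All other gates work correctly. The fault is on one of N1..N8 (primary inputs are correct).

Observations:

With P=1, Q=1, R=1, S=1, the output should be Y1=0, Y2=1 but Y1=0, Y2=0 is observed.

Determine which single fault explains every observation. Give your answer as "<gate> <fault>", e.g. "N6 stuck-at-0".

Fault-free values for test 1 (P=1, Q=1, R=1, S=1): N1=1, N2=1, N3=1, N4=1, N5=1, N6=1, N7=0, N8=1, giving Y1=0, Y2=1. Observed Y1=0, Y2=0.
Test 1: faults giving observed Y1=0, Y2=0 are {N8 stuck-at-0}.
Only N8 stuck-at-0 is consistent with every test.

N8 stuck-at-0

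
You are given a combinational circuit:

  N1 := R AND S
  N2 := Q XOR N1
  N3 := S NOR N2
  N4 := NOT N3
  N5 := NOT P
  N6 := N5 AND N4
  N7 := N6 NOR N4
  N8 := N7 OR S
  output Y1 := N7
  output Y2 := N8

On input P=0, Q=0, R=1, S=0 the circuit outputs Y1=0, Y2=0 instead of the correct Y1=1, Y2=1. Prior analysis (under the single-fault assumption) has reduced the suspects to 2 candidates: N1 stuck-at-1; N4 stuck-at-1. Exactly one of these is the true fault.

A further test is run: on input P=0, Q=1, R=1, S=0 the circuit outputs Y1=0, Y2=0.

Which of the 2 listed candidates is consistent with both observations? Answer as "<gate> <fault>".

N4 stuck-at-1

Evaluate each candidate on input P=0, Q=1, R=1, S=0:
  N1 stuck-at-1: N1=1 [stuck-at-1], N2=0, N3=1, N4=0, N5=1, N6=0, N7=1, N8=1 → Y1=1, Y2=1 — eliminated
  N4 stuck-at-1: N1=0, N2=1, N3=0, N4=1 [stuck-at-1], N5=1, N6=1, N7=0, N8=0 → Y1=0, Y2=0 — matches
Only N4 stuck-at-1 reproduces the observed Y1=0, Y2=0.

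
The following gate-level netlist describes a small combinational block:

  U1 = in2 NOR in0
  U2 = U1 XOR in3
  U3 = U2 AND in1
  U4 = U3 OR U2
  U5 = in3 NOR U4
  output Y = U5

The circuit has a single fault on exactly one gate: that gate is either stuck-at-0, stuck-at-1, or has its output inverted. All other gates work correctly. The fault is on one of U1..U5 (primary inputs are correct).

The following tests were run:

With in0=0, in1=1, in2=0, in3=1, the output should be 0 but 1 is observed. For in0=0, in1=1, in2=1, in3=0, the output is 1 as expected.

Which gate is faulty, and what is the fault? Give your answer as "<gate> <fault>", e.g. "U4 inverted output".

Fault-free values for test 1 (in0=0, in1=1, in2=0, in3=1): U1=1, U2=0, U3=0, U4=0, U5=0, giving Y=0. Observed 1.
Test 1: faults giving observed 1 are {U5 stuck-at-1, U5 inverted output}.
Test 2 (in0=0, in1=1, in2=1, in3=0): fault-free U1=0, U2=0, U3=0, U4=0, U5=1 → 1; observed 1. Eliminates U5 inverted output.
Only U5 stuck-at-1 is consistent with every test.

U5 stuck-at-1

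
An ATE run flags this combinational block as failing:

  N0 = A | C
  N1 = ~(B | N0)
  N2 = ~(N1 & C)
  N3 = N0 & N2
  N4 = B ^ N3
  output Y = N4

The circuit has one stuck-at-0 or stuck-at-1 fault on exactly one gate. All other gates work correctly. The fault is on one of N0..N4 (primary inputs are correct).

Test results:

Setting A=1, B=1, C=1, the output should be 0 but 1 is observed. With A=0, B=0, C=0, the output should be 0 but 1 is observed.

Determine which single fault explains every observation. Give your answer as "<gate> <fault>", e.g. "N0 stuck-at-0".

Fault-free values for test 1 (A=1, B=1, C=1): N0=1, N1=0, N2=1, N3=1, N4=0, giving Y=0. Observed 1.
Test 1: faults giving observed 1 are {N0 stuck-at-0, N1 stuck-at-1, N2 stuck-at-0, N3 stuck-at-0, N4 stuck-at-1}.
Test 2 (A=0, B=0, C=0): fault-free N0=0, N1=1, N2=1, N3=0, N4=0 → 0; observed 1. Eliminates N0 stuck-at-0, N1 stuck-at-1, N2 stuck-at-0, N3 stuck-at-0.
Only N4 stuck-at-1 is consistent with every test.

N4 stuck-at-1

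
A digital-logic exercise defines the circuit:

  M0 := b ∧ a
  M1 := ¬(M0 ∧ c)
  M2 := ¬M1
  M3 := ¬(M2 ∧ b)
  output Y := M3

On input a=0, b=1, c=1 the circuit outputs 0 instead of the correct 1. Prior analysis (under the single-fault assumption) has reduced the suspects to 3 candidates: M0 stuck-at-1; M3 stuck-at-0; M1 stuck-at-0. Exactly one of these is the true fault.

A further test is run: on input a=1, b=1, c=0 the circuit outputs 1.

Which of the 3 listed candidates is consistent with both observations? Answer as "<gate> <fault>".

Evaluate each candidate on input a=1, b=1, c=0:
  M0 stuck-at-1: M0=1 [stuck-at-1], M1=1, M2=0, M3=1 → 1 — matches
  M3 stuck-at-0: M0=1, M1=1, M2=0, M3=0 [stuck-at-0] → 0 — eliminated
  M1 stuck-at-0: M0=1, M1=0 [stuck-at-0], M2=1, M3=0 → 0 — eliminated
Only M0 stuck-at-1 reproduces the observed 1.

M0 stuck-at-1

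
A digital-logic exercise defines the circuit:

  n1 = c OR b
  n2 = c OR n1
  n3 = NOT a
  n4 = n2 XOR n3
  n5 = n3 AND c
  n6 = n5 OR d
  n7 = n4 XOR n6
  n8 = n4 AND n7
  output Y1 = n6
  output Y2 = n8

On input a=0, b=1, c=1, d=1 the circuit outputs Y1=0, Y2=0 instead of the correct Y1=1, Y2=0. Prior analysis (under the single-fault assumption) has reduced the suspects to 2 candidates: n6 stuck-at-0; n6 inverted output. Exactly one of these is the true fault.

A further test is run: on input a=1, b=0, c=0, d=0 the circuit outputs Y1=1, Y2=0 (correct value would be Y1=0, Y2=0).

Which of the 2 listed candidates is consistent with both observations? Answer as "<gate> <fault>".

n6 inverted output

Evaluate each candidate on input a=1, b=0, c=0, d=0:
  n6 stuck-at-0: n1=0, n2=0, n3=0, n4=0, n5=0, n6=0 [stuck-at-0], n7=0, n8=0 → Y1=0, Y2=0 — eliminated
  n6 inverted output: n1=0, n2=0, n3=0, n4=0, n5=0, n6=1 [inverted output], n7=1, n8=0 → Y1=1, Y2=0 — matches
Only n6 inverted output reproduces the observed Y1=1, Y2=0.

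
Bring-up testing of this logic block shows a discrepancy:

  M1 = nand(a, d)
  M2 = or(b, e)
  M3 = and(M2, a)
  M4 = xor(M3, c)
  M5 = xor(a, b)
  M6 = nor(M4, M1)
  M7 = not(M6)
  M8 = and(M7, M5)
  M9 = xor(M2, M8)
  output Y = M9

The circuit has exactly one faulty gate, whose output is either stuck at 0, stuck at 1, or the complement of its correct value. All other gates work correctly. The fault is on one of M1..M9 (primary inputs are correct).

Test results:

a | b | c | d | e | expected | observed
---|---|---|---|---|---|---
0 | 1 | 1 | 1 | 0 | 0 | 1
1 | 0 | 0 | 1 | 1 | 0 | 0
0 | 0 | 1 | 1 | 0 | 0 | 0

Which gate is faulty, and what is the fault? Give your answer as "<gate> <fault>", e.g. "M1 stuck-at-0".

Fault-free values for test 1 (a=0, b=1, c=1, d=1, e=0): M1=1, M2=1, M3=0, M4=1, M5=1, M6=0, M7=1, M8=1, M9=0, giving Y=0. Observed 1.
Test 1: faults giving observed 1 are {M2 stuck-at-0, M2 inverted output, M5 stuck-at-0, M5 inverted output, M6 stuck-at-1, M6 inverted output, M7 stuck-at-0, M7 inverted output, M8 stuck-at-0, M8 inverted output, M9 stuck-at-1, M9 inverted output}.
Test 2 (a=1, b=0, c=0, d=1, e=1): fault-free M1=0, M2=1, M3=1, M4=1, M5=1, M6=0, M7=1, M8=1, M9=0 → 0; observed 0. Eliminates M5 stuck-at-0, M5 inverted output, M6 stuck-at-1, M6 inverted output, M7 stuck-at-0, M7 inverted output, M8 stuck-at-0, M8 inverted output, M9 stuck-at-1, M9 inverted output.
Test 3 (a=0, b=0, c=1, d=1, e=0): fault-free M1=1, M2=0, M3=0, M4=1, M5=0, M6=0, M7=1, M8=0, M9=0 → 0; observed 0. Eliminates M2 inverted output.
Only M2 stuck-at-0 is consistent with every test.

M2 stuck-at-0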